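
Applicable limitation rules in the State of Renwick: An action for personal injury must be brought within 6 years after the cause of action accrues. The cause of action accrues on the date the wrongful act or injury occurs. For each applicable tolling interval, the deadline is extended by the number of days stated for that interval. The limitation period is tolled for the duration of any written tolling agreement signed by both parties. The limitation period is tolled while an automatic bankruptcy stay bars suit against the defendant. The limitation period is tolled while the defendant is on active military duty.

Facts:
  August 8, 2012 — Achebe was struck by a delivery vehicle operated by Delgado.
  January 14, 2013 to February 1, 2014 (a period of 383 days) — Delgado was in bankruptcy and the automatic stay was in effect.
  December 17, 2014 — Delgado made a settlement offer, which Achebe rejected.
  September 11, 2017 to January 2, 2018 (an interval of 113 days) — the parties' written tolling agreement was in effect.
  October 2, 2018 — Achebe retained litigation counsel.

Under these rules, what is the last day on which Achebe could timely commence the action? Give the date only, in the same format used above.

December 17, 2019

The cause of action accrued on August 8, 2012, the date of the act.
The untolled deadline — 6 years after August 8, 2012 — is August 8, 2018.
Because the automatic bankruptcy stay ran from January 14, 2013 to February 1, 2014, the deadline is extended by 383 days to August 26, 2019.
Because the written tolling agreement ran from September 11, 2017 to January 2, 2018, the deadline is extended by 113 days to December 17, 2019.
None of the other events listed affects the running of the period under the stated rules.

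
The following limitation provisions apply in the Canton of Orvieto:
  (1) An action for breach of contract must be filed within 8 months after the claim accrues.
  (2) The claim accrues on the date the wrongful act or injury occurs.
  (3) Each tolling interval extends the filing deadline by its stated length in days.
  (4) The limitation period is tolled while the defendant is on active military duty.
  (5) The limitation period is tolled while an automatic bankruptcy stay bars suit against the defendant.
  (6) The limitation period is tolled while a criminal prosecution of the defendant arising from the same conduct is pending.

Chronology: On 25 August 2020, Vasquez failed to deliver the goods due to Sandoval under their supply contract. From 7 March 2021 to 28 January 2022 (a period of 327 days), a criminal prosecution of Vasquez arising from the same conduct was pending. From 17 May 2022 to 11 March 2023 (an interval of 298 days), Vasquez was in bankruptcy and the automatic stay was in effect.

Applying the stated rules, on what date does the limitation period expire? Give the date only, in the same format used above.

18 March 2022

The claim accrued on 25 August 2020, when the wrongful act occurred.
8 months from 25 August 2020 is 25 April 2021.
The period was tolled for 327 days by the pending criminal prosecution (7 March 2021 to 28 January 2022), pushing the deadline to 18 March 2022.
By the time the automatic bankruptcy stay began on 17 May 2022, the limitation period had already expired on 18 March 2022; that interval cannot revive it.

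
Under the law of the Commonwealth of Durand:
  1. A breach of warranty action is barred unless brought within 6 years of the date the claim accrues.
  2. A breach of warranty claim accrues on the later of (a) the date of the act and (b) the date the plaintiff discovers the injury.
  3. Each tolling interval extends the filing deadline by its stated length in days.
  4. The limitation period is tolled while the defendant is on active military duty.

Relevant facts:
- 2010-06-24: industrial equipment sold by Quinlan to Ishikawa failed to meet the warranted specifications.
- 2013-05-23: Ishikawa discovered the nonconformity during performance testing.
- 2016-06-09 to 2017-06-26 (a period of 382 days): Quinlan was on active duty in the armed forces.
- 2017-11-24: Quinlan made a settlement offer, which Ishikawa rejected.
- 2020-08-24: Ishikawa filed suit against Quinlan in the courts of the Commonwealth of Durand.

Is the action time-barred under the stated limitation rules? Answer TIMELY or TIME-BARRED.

Because discovery on 2013-05-23 post-dates the 2010-06-24 act, accrual under the later-of rule falls on 2013-05-23.
6 years from 2013-05-23 is 2019-05-23.
The period was tolled for 382 days by the defendant's active military service (2016-06-09 to 2017-06-26), pushing the deadline to 2020-06-08.
None of the other events listed affects the running of the period under the stated rules.
Filing on 2020-08-24 missed the 2020-06-08 deadline — the action is time-barred.

TIME-BARRED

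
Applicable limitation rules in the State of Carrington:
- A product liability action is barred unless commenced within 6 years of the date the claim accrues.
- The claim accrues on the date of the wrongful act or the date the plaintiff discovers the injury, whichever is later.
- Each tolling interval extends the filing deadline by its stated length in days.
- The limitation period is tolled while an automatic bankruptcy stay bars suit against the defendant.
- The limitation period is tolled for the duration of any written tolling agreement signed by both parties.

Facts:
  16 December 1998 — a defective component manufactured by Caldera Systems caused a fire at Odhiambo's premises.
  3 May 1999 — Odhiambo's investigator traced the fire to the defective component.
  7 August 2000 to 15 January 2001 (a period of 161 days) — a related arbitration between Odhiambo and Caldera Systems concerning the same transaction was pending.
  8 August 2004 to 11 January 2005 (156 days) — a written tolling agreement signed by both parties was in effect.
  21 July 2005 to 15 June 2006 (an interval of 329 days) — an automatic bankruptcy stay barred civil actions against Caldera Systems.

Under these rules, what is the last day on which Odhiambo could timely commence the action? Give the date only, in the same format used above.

31 August 2006

Taking the later of the act (16 December 1998) and discovery (3 May 1999), the claim accrued on 3 May 1999.
Adding the 6 years base period to 3 May 1999 gives a deadline of 3 May 2005, before any tolling.
The period was tolled for 156 days by the written tolling agreement (8 August 2004 to 11 January 2005), pushing the deadline to 6 October 2005.
The automatic bankruptcy stay from 21 July 2005 to 15 June 2006 tolled the period for 329 days, extending the deadline to 31 August 2006.
Although a pending arbitration ran from 7 August 2000 to 15 January 2001, the stated rules do not make that a tolling event, so it is disregarded.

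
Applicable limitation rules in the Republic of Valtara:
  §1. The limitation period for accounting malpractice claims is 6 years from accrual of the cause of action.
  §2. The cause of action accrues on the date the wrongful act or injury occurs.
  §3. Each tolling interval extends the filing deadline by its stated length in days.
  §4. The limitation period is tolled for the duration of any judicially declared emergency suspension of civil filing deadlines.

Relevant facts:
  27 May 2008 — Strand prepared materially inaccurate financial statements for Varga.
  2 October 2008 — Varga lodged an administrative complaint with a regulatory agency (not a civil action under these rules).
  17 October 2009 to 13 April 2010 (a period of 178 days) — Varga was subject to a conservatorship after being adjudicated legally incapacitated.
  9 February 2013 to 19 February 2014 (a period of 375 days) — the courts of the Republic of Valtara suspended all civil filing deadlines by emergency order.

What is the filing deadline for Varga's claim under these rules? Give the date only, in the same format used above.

The cause of action accrued on 27 May 2008, the date of the act.
Adding the 6 years base period to 27 May 2008 gives a deadline of 27 May 2014, before any tolling.
The period was tolled for 375 days by the emergency suspension of filing deadlines (9 February 2013 to 19 February 2014), pushing the deadline to 6 June 2015.
No stated provision tolls the period for the plaintiff's incapacity, so the interval from 17 October 2009 to 13 April 2010 has no effect on the deadline.
The other events in the timeline have no effect on the limitation period under the stated rules.

6 June 2015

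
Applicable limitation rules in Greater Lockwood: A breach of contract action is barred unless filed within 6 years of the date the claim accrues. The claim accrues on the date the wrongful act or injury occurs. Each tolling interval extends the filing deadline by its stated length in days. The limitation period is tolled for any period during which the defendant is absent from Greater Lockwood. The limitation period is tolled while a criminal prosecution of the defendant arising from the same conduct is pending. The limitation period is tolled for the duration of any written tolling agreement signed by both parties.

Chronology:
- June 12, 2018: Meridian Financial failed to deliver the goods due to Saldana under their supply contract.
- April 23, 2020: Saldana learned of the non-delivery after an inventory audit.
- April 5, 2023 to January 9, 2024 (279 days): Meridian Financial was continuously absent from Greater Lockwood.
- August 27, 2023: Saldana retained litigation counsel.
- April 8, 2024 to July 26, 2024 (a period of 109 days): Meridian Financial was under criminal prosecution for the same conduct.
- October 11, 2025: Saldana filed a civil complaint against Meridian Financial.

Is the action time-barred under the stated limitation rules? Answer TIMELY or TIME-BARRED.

TIME-BARRED

The claim accrued on June 12, 2018, when the wrongful act occurred; under the stated occurrence rule the April 23, 2020 discovery does not delay accrual.
Adding the 6 years base period to June 12, 2018 gives a deadline of June 12, 2024, before any tolling.
Because the defendant's absence from the jurisdiction ran from April 5, 2023 to January 9, 2024, the deadline is extended by 279 days to March 18, 2025.
Because the pending criminal prosecution ran from April 8, 2024 to July 26, 2024, the deadline is extended by 109 days to July 5, 2025.
The other events in the timeline have no effect on the limitation period under the stated rules.
Saldana filed on October 11, 2025, after the July 5, 2025 deadline, so the action is time-barred.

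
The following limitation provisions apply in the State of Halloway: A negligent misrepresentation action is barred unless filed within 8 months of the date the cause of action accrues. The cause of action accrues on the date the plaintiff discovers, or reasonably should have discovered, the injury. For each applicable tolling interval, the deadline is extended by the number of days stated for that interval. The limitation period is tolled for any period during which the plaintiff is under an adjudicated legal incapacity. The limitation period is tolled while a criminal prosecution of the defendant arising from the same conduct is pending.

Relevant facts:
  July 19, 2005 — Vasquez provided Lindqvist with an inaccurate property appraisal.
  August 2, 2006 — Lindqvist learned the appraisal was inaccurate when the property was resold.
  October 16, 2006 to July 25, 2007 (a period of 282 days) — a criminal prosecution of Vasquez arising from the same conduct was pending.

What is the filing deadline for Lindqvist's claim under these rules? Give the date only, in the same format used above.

January 9, 2008

Under the discovery rule, the claim accrued on August 2, 2006, when Lindqvist discovered the injury — not on the July 19, 2005 date of the underlying act.
The untolled deadline — 8 months after August 2, 2006 — is April 2, 2007.
Because the pending criminal prosecution ran from October 16, 2006 to July 25, 2007, the deadline is extended by 282 days to January 9, 2008.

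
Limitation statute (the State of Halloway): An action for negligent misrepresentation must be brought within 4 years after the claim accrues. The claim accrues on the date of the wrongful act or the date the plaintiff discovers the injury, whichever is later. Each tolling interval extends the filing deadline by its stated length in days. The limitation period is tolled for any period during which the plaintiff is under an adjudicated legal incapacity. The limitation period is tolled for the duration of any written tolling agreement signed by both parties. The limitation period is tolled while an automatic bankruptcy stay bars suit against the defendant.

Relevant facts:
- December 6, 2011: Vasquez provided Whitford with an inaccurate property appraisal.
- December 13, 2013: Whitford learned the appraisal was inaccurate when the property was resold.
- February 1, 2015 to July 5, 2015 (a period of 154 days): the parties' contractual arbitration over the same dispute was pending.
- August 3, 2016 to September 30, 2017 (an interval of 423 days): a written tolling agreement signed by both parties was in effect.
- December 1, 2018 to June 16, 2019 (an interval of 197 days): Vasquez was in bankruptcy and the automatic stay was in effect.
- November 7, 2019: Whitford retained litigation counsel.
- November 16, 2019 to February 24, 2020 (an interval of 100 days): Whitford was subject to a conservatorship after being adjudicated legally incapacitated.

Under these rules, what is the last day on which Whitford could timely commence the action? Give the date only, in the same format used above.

Because discovery on December 13, 2013 post-dates the December 6, 2011 act, accrual under the later-of rule falls on December 13, 2013.
4 years from December 13, 2013 is December 13, 2017.
Because the written tolling agreement ran from August 3, 2016 to September 30, 2017, the deadline is extended by 423 days to February 9, 2019.
The automatic bankruptcy stay from December 1, 2018 to June 16, 2019 tolled the period for 197 days, extending the deadline to August 25, 2019.
The plaintiff's legal incapacity from November 16, 2019 to February 24, 2020 began after the period had already run on August 25, 2019, so it has no tolling effect.
Although a pending arbitration ran from February 1, 2015 to July 5, 2015, the stated rules do not make that a tolling event, so it is disregarded.
Nothing else in the chronology tolls or restarts the period.

August 25, 2019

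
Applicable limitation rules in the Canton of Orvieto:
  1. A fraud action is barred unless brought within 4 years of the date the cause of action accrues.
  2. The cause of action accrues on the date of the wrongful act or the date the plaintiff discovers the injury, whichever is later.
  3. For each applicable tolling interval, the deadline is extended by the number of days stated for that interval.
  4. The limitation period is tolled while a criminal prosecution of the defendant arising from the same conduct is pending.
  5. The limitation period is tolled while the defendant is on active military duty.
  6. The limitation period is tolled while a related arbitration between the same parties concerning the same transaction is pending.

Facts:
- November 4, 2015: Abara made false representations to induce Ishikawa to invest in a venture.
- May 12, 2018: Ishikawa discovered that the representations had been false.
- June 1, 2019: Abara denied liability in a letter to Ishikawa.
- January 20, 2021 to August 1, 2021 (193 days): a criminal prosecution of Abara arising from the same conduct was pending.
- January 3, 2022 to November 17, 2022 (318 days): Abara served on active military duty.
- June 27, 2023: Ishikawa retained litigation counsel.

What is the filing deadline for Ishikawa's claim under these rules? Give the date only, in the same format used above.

Because discovery on May 12, 2018 post-dates the November 4, 2015 act, accrual under the later-of rule falls on May 12, 2018.
Adding the 4 years base period to May 12, 2018 gives a deadline of May 12, 2022, before any tolling.
The pending criminal prosecution from January 20, 2021 to August 1, 2021 tolled the period for 193 days, extending the deadline to November 21, 2022.
The defendant's active military service from January 3, 2022 to November 17, 2022 tolled the period for 318 days, extending the deadline to October 5, 2023.
The other events in the timeline have no effect on the limitation period under the stated rules.

October 5, 2023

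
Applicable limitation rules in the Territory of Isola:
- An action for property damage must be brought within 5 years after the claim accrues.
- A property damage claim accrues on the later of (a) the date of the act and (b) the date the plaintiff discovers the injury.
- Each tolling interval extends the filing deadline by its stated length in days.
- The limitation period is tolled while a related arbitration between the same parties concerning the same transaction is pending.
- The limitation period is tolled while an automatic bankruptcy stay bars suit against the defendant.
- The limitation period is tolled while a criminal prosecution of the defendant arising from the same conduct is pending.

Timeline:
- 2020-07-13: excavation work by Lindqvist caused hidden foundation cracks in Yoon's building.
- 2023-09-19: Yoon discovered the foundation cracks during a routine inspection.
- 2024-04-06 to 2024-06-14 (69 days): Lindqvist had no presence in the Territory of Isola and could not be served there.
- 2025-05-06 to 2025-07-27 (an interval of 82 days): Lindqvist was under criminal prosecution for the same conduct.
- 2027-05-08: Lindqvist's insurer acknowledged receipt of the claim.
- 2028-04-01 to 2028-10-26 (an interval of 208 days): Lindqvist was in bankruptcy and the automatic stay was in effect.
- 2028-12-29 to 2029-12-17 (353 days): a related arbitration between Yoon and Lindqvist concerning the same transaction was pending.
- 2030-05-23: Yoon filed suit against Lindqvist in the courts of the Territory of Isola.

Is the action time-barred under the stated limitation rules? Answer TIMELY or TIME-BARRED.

Taking the later of the act (2020-07-13) and discovery (2023-09-19), the claim accrued on 2023-09-19.
5 years from 2023-09-19 is 2028-09-19.
The period was tolled for 82 days by the pending criminal prosecution (2025-05-06 to 2025-07-27), pushing the deadline to 2028-12-10.
Because the automatic bankruptcy stay ran from 2028-04-01 to 2028-10-26, the deadline is extended by 208 days to 2029-07-06.
Because the pending related arbitration ran from 2028-12-29 to 2029-12-17, the deadline is extended by 353 days to 2030-06-24.
The defendant's absence from the jurisdiction from 2024-04-06 to 2024-06-14 does not toll the period, because no stated rule makes the defendant's absence a tolling event.
None of the other events listed affects the running of the period under the stated rules.
The 2030-05-23 filing precedes the 2030-06-24 deadline; the claim is timely.

TIMELY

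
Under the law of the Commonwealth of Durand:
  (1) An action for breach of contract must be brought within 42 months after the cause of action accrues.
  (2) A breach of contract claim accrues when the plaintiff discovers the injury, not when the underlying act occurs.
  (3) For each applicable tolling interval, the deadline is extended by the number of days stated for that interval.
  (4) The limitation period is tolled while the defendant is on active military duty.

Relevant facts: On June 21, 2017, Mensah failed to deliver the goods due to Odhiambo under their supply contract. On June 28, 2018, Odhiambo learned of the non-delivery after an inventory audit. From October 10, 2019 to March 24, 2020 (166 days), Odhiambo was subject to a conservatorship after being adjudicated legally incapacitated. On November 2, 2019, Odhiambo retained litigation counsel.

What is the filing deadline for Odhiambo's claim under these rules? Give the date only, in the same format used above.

December 28, 2021

Under the discovery rule, the claim accrued on June 28, 2018, when Odhiambo discovered the injury — not on the June 21, 2017 date of the underlying act.
Adding the 42 months base period to June 28, 2018 gives a deadline of December 28, 2021, before any tolling.
No stated provision tolls the period for the plaintiff's incapacity, so the interval from October 10, 2019 to March 24, 2020 has no effect on the deadline.
The other events in the timeline have no effect on the limitation period under the stated rules.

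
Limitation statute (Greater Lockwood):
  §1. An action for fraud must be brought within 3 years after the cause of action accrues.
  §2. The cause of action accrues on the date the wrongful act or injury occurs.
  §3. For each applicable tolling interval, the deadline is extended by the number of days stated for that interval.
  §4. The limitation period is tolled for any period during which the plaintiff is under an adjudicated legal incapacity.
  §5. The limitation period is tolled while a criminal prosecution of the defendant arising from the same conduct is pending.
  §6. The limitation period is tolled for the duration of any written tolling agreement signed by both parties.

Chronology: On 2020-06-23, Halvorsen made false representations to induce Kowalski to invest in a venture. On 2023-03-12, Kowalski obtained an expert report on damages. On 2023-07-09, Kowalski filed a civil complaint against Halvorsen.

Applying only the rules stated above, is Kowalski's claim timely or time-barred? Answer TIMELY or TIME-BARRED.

The claim accrued on 2020-06-23, when the wrongful act occurred.
Adding the 3 years base period to 2020-06-23 gives a deadline of 2023-06-23, before any tolling.
The other events in the timeline have no effect on the limitation period under the stated rules.
Kowalski filed on 2023-07-09, after the 2023-06-23 deadline, so the action is time-barred.

TIME-BARRED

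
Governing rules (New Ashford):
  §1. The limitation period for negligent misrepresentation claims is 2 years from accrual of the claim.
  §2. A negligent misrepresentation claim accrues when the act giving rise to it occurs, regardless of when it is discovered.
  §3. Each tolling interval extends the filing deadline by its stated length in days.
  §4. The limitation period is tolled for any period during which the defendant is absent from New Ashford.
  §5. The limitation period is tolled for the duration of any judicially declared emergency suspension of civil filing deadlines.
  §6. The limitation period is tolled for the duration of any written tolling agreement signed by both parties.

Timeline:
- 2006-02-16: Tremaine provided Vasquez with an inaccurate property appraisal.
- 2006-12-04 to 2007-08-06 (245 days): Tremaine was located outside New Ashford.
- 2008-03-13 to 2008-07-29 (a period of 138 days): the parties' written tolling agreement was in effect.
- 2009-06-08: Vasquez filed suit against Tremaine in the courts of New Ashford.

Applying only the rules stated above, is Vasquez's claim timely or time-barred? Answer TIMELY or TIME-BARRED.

TIME-BARRED

The limitation period began to run on 2006-02-16.
The untolled deadline — 2 years after 2006-02-16 — is 2008-02-16.
Because the defendant's absence from the jurisdiction ran from 2006-12-04 to 2007-08-06, the deadline is extended by 245 days to 2008-10-18.
The period was tolled for 138 days by the written tolling agreement (2008-03-13 to 2008-07-29), pushing the deadline to 2009-03-05.
The 2009-06-08 filing falls after the 2009-03-05 deadline; the claim is time-barred.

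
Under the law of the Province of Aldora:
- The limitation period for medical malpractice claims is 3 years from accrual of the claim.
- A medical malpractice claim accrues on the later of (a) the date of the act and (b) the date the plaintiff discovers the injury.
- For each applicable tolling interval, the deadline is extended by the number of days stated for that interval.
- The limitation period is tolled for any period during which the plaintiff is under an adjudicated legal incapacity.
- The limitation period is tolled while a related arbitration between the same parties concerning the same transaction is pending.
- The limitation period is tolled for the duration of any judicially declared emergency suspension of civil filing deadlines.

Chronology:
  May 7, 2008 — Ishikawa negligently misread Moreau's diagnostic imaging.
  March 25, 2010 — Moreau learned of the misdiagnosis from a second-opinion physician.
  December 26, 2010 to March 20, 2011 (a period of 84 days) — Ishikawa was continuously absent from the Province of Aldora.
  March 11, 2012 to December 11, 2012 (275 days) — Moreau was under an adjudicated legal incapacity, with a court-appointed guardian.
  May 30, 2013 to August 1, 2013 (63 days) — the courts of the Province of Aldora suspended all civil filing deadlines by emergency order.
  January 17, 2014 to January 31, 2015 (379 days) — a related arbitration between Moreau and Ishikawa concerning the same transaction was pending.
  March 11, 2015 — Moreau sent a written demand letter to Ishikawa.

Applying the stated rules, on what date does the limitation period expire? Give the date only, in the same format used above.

March 12, 2015

The claim accrued on March 25, 2010 — the later of the May 7, 2008 act and the March 25, 2010 discovery.
3 years from March 25, 2010 is March 25, 2013.
Because the plaintiff's legal incapacity ran from March 11, 2012 to December 11, 2012, the deadline is extended by 275 days to December 25, 2013.
The period was tolled for 63 days by the emergency suspension of filing deadlines (May 30, 2013 to August 1, 2013), pushing the deadline to February 26, 2014.
The pending related arbitration from January 17, 2014 to January 31, 2015 tolled the period for 379 days, extending the deadline to March 12, 2015.
No stated provision tolls the period for the defendant's absence, so the interval from December 26, 2010 to March 20, 2011 has no effect on the deadline.
None of the other events listed affects the running of the period under the stated rules.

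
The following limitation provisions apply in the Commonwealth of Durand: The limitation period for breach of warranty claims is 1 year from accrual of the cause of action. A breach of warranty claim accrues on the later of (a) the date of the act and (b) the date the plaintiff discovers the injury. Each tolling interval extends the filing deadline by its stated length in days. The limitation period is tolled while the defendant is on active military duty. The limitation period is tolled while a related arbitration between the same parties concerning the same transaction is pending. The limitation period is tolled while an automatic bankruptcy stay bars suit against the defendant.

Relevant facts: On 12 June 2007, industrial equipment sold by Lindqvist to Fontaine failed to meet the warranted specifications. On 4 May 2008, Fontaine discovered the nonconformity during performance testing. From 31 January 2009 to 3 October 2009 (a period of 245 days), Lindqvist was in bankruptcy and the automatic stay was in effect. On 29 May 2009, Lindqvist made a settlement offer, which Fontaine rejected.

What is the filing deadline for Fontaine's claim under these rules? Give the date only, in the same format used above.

4 January 2010

Because discovery on 4 May 2008 post-dates the 12 June 2007 act, accrual under the later-of rule falls on 4 May 2008.
The untolled deadline — 1 year after 4 May 2008 — is 4 May 2009.
The automatic bankruptcy stay from 31 January 2009 to 3 October 2009 tolled the period for 245 days, extending the deadline to 4 January 2010.
The other events in the timeline have no effect on the limitation period under the stated rules.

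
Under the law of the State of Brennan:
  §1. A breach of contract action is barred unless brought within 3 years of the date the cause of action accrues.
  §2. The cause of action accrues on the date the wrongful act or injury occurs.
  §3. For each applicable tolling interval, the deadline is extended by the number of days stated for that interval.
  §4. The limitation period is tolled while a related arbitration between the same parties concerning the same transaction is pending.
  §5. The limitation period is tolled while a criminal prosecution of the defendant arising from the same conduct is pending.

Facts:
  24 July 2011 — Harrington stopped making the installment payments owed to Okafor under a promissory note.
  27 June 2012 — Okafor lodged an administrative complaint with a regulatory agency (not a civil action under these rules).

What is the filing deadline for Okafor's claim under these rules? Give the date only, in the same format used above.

The limitation period began to run on 24 July 2011.
The untolled deadline — 3 years after 24 July 2011 — is 24 July 2014.
The other events in the timeline have no effect on the limitation period under the stated rules.

24 July 2014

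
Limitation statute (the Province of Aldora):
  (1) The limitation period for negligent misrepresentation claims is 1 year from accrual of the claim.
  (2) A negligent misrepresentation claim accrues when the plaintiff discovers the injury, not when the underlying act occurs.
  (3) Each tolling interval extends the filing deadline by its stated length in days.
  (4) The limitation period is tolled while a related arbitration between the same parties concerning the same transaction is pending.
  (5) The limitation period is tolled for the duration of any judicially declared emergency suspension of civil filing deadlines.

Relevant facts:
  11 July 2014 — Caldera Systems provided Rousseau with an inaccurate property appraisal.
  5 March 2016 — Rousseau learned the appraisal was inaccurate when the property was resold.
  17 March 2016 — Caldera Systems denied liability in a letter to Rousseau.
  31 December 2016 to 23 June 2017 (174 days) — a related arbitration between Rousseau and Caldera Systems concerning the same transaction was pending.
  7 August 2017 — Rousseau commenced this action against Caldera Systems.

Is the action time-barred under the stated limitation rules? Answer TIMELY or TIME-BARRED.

TIMELY

Accrual is tied to discovery, so the period began on 5 March 2016 rather than on 11 July 2014 when the act occurred.
The untolled deadline — 1 year after 5 March 2016 — is 5 March 2017.
The pending related arbitration from 31 December 2016 to 23 June 2017 tolled the period for 174 days, extending the deadline to 26 August 2017.
The other events in the timeline have no effect on the limitation period under the stated rules.
Filing on 7 August 2017 beat the 26 August 2017 deadline — the action is timely.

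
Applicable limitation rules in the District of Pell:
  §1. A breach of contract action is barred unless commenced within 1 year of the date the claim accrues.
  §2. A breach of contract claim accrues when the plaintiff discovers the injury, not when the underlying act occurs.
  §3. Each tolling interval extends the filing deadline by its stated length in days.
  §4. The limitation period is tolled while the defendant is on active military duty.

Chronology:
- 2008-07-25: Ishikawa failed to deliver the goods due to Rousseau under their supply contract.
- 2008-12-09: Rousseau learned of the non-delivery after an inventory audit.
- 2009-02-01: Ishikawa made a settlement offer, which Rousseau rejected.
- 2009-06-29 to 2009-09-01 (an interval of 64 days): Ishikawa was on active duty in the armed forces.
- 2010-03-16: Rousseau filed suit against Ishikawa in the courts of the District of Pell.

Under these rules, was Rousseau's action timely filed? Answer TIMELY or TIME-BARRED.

TIME-BARRED

Accrual is tied to discovery, so the period began on 2008-12-09 rather than on 2008-07-25 when the act occurred.
The untolled deadline — 1 year after 2008-12-09 — is 2009-12-09.
The period was tolled for 64 days by the defendant's active military service (2009-06-29 to 2009-09-01), pushing the deadline to 2010-02-11.
None of the other events listed affects the running of the period under the stated rules.
Rousseau filed on 2010-03-16, after the 2010-02-11 deadline, so the action is time-barred.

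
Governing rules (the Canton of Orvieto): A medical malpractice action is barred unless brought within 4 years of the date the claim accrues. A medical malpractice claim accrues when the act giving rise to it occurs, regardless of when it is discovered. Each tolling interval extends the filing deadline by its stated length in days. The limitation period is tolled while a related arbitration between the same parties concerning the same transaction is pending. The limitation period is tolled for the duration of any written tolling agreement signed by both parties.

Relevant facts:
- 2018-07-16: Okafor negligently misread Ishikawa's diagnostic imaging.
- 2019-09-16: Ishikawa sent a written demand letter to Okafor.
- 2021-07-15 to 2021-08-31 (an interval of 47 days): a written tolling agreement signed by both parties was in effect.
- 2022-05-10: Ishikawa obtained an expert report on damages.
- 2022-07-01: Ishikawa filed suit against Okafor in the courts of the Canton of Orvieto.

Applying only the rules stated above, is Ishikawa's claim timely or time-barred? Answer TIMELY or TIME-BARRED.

TIMELY

The limitation period began to run on 2018-07-16.
Adding the 4 years base period to 2018-07-16 gives a deadline of 2022-07-16, before any tolling.
The period was tolled for 47 days by the written tolling agreement (2021-07-15 to 2021-08-31), pushing the deadline to 2022-09-01.
None of the other events listed affects the running of the period under the stated rules.
The 2022-07-01 filing precedes the 2022-09-01 deadline; the claim is timely.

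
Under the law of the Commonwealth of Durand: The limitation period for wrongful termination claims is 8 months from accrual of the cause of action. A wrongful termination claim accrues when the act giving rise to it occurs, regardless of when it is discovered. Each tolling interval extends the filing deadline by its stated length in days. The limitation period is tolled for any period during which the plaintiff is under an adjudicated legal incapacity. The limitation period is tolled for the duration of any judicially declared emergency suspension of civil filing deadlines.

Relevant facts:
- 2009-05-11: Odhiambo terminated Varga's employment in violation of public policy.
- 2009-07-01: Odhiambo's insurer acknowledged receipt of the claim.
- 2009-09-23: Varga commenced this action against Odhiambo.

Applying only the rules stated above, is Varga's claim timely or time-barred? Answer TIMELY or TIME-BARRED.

TIMELY

The claim accrued on 2009-05-11, when the wrongful act occurred.
The untolled deadline — 8 months after 2009-05-11 — is 2010-01-11.
Nothing else in the chronology tolls or restarts the period.
Filing on 2009-09-23 beat the 2010-01-11 deadline — the action is timely.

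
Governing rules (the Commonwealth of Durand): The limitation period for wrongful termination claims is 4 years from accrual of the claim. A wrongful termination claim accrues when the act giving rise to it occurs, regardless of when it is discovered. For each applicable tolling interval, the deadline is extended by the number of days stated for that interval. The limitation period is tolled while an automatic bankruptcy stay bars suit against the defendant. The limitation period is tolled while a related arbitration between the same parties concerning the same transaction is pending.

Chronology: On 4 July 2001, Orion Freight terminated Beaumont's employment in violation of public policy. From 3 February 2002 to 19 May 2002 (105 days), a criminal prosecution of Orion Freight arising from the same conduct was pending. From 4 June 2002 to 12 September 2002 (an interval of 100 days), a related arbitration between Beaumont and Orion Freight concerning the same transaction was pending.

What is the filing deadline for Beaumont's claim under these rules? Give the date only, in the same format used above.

The claim accrued on 4 July 2001, the date of the act.
4 years from 4 July 2001 is 4 July 2005.
The pending related arbitration from 4 June 2002 to 12 September 2002 tolled the period for 100 days, extending the deadline to 12 October 2005.
No stated provision tolls the period for a criminal prosecution, so the interval from 3 February 2002 to 19 May 2002 has no effect on the deadline.

12 October 2005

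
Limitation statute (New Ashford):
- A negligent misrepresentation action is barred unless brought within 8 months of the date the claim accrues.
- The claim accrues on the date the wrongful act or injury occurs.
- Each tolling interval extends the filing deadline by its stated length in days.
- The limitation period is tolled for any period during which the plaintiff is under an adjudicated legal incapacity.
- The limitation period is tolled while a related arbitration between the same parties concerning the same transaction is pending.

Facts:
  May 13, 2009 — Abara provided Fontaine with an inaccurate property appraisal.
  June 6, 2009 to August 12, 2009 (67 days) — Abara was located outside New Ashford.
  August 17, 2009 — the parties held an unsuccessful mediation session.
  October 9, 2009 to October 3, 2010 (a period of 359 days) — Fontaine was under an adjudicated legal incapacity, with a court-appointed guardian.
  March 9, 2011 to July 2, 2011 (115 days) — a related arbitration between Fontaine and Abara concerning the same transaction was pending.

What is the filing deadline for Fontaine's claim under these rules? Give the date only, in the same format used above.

The limitation period began to run on May 13, 2009.
The untolled deadline — 8 months after May 13, 2009 — is January 13, 2010.
The plaintiff's legal incapacity from October 9, 2009 to October 3, 2010 tolled the period for 359 days, extending the deadline to January 7, 2011.
The pending related arbitration starting March 9, 2011 came too late — the period had run on January 7, 2011 — and so does not extend the deadline.
No stated provision tolls the period for the defendant's absence, so the interval from June 6, 2009 to August 12, 2009 has no effect on the deadline.
The other events in the timeline have no effect on the limitation period under the stated rules.

January 7, 2011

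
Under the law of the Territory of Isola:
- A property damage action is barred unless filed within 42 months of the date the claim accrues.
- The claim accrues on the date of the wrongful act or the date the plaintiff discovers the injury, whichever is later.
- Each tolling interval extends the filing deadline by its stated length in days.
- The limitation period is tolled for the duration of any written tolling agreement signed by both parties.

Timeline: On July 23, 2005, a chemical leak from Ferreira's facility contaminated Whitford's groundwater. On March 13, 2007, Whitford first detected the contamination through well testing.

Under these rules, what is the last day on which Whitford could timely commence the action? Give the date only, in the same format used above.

Because discovery on March 13, 2007 post-dates the July 23, 2005 act, accrual under the later-of rule falls on March 13, 2007.
42 months from March 13, 2007 is September 13, 2010.

September 13, 2010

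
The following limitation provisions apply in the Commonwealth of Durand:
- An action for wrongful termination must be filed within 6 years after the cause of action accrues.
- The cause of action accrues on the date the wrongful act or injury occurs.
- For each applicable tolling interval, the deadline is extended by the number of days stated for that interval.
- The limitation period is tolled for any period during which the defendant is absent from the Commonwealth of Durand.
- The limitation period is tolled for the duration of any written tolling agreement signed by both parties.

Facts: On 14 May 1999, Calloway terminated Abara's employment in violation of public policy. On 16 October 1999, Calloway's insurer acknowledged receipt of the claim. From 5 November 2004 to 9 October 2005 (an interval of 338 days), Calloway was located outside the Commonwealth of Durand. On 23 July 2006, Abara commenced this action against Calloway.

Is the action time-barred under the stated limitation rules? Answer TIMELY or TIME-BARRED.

The limitation period began to run on 14 May 1999.
Adding the 6 years base period to 14 May 1999 gives a deadline of 14 May 2005, before any tolling.
The defendant's absence from the jurisdiction from 5 November 2004 to 9 October 2005 tolled the period for 338 days, extending the deadline to 17 April 2006.
None of the other events listed affects the running of the period under the stated rules.
Abara filed on 23 July 2006, after the 17 April 2006 deadline, so the action is time-barred.

TIME-BARRED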